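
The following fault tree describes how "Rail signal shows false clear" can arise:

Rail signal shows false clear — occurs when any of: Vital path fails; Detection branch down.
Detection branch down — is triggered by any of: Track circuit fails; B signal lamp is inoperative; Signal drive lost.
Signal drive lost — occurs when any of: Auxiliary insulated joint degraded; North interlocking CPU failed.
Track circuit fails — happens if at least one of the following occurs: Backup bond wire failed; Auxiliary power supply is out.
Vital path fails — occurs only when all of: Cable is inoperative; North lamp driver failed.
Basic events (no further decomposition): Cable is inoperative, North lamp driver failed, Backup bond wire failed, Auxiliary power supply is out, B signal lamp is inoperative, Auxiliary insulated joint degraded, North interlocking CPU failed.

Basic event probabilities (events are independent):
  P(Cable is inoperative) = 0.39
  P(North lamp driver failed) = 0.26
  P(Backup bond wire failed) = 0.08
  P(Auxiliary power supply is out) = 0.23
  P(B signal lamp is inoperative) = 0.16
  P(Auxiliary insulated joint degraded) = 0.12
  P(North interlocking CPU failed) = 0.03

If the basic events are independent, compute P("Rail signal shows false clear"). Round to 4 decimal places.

P(Vital path fails) [AND] = 0.39 × 0.26 = 0.101400
P(Track circuit fails) [OR] = 1 − (1−0.08) × (1−0.23) = 0.291600
P(Signal drive lost) [OR] = 1 − (1−0.12) × (1−0.03) = 0.146400
P(Detection branch down) [OR] = 1 − (1−0.291600) × (1−0.16) × (1−0.146400) = 0.492060
P(Rail signal shows false clear) [OR] = 1 − (1−0.101400) × (1−0.492060) = 0.543565
Rounded to 4 decimal places: P(Rail signal shows false clear) ≈ 0.5436.

0.5436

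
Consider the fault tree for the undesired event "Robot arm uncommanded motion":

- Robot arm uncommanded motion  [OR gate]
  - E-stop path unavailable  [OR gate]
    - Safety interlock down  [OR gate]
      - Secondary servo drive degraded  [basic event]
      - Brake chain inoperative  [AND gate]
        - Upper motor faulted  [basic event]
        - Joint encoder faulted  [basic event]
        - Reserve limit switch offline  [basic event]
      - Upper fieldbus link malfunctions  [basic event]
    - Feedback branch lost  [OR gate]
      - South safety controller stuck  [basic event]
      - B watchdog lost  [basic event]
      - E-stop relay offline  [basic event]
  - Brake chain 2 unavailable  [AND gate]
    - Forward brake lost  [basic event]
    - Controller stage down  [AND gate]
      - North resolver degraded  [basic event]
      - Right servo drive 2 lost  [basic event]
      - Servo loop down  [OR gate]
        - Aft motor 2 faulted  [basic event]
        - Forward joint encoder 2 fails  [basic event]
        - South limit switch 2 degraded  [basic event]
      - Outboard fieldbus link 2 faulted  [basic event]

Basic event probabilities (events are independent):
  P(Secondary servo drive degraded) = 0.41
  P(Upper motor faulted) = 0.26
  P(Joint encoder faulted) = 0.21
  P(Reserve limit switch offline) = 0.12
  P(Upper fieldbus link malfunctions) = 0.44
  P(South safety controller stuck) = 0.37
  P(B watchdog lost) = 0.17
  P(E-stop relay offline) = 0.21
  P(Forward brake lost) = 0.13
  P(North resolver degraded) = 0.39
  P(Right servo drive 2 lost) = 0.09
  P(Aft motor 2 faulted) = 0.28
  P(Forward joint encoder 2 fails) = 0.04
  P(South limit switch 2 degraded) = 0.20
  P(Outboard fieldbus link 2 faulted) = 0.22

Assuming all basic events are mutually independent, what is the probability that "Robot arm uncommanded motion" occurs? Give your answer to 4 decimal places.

0.8645

P(Brake chain inoperative) [AND] = 0.26 × 0.21 × 0.12 = 0.006552
P(Safety interlock down) [OR] = 1 − (1−0.41) × (1−0.006552) × (1−0.44) = 0.671765
P(Feedback branch lost) [OR] = 1 − (1−0.37) × (1−0.17) × (1−0.21) = 0.586909
P(E-stop path unavailable) [OR] = 1 − (1−0.671765) × (1−0.586909) = 0.864409
P(Servo loop down) [OR] = 1 − (1−0.28) × (1−0.04) × (1−0.20) = 0.447040
P(Controller stage down) [AND] = 0.39 × 0.09 × 0.447040 × 0.22 = 0.003452
P(Brake chain 2 unavailable) [AND] = 0.13 × 0.003452 = 0.000449
P(Robot arm uncommanded motion) [OR] = 1 − (1−0.864409) × (1−0.000449) = 0.864470
Rounded to 4 decimal places: P(Robot arm uncommanded motion) ≈ 0.8645.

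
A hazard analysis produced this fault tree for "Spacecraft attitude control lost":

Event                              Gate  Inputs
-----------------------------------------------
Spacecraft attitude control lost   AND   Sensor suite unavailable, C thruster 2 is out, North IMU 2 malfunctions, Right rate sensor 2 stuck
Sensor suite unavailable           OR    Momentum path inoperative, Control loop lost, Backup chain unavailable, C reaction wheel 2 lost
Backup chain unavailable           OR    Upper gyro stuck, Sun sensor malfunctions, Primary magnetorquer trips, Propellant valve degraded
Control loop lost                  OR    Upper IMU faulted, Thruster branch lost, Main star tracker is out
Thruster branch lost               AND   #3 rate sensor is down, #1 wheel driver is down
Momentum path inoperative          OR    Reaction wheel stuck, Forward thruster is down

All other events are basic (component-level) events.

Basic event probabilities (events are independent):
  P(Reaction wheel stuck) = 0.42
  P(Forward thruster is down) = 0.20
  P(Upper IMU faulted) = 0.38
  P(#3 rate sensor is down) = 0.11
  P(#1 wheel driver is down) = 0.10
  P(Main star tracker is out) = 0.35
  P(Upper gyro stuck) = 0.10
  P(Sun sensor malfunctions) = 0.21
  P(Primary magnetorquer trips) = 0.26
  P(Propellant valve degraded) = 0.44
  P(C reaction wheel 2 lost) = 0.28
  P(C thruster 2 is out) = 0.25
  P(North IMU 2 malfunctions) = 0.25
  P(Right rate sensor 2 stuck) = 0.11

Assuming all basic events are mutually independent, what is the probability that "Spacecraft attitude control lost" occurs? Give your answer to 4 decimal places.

P(Momentum path inoperative) [OR] = 1 − (1−0.42) × (1−0.20) = 0.536000
P(Thruster branch lost) [AND] = 0.11 × 0.10 = 0.011000
P(Control loop lost) [OR] = 1 − (1−0.38) × (1−0.011000) × (1−0.35) = 0.601433
P(Backup chain unavailable) [OR] = 1 − (1−0.10) × (1−0.21) × (1−0.26) × (1−0.44) = 0.705362
P(Sensor suite unavailable) [OR] = 1 − (1−0.536000) × (1−0.601433) × (1−0.705362) × (1−0.28) = 0.960768
P(Spacecraft attitude control lost) [AND] = 0.960768 × 0.25 × 0.25 × 0.11 = 0.006605
Rounded to 4 decimal places: P(Spacecraft attitude control lost) ≈ 0.0066.

0.0066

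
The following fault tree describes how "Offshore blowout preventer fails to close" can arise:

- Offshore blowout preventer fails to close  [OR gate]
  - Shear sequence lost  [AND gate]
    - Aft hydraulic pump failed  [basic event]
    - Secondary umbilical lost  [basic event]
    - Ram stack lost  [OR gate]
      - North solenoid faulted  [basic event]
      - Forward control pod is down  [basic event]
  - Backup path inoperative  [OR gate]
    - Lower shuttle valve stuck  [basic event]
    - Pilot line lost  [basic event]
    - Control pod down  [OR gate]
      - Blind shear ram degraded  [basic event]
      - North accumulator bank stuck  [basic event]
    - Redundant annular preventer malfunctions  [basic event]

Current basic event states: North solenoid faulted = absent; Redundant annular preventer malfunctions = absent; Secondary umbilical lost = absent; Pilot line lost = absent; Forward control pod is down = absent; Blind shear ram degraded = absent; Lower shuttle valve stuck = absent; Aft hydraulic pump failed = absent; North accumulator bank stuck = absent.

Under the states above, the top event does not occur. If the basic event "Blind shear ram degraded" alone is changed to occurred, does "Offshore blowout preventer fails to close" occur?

Yes

Counterfactual: set "Blind shear ram degraded" to occurred.
Ram stack lost [OR]: North solenoid faulted=not, Forward control pod is down=not → no input occurs → does not occur.
Shear sequence lost [AND]: Aft hydraulic pump failed=not, Secondary umbilical lost=not, Ram stack lost=not → not all inputs occur → does not occur.
Control pod down [OR]: Blind shear ram degraded=occurs, North accumulator bank stuck=not → at least one input occurs → occurs.
Backup path inoperative [OR]: Lower shuttle valve stuck=not, Pilot line lost=not, Control pod down=occurs, Redundant annular preventer malfunctions=not → at least one input occurs → occurs.
Offshore blowout preventer fails to close [OR]: Shear sequence lost=not, Backup path inoperative=occurs → at least one input occurs → occurs.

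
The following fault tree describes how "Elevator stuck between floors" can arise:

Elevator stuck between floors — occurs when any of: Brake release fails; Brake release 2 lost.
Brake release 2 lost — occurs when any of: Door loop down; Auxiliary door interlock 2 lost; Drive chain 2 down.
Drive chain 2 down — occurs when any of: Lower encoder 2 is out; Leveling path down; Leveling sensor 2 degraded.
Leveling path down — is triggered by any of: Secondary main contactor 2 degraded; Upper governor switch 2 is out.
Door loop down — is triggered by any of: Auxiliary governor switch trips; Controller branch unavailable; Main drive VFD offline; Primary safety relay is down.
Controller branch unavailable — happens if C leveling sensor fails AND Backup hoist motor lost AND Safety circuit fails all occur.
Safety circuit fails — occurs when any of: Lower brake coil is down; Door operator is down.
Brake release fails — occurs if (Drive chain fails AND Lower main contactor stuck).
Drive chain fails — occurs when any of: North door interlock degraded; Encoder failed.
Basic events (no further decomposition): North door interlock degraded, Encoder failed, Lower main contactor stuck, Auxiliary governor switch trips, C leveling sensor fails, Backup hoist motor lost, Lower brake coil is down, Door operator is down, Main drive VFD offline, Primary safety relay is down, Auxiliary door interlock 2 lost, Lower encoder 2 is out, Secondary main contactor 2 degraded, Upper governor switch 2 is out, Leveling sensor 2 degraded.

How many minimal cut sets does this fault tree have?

Drive chain fails [OR]: union of children's cut sets → 2 cut set(s).
Brake release fails [AND]: one cut set from each child combined → 2 × 1 = 2 cut set(s).
Safety circuit fails [OR]: union of children's cut sets → 2 cut set(s).
Controller branch unavailable [AND]: one cut set from each child combined → 1 × 1 × 2 = 2 cut set(s).
Door loop down [OR]: union of children's cut sets → 5 cut set(s).
Leveling path down [OR]: union of children's cut sets → 2 cut set(s).
Drive chain 2 down [OR]: union of children's cut sets → 4 cut set(s).
Brake release 2 lost [OR]: union of children's cut sets → 10 cut set(s).
Elevator stuck between floors [OR]: union of children's cut sets → 12 cut set(s).

12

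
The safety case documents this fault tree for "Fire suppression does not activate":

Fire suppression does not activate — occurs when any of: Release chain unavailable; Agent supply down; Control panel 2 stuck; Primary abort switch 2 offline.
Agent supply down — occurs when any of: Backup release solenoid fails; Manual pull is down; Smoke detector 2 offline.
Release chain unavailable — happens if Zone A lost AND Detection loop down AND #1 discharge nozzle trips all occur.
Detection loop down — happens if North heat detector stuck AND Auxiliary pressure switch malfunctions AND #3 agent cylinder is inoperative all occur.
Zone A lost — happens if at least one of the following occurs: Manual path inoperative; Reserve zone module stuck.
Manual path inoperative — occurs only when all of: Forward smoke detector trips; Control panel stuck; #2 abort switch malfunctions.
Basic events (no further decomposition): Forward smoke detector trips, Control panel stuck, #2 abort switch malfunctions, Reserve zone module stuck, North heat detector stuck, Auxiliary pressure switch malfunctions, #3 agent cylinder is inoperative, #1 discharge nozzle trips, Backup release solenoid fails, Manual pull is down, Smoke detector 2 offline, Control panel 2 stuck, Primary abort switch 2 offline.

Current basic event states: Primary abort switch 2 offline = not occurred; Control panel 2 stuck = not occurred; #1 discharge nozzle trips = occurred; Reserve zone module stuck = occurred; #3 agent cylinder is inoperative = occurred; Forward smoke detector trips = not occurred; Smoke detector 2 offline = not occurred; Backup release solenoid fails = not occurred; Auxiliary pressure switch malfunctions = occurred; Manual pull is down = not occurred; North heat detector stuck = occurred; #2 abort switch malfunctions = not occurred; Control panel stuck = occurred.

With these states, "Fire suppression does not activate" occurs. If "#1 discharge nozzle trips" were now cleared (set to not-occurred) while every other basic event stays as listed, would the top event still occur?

Counterfactual: set "#1 discharge nozzle trips" to not occurred.
Manual path inoperative [AND]: Forward smoke detector trips=not, Control panel stuck=occurs, #2 abort switch malfunctions=not → not all inputs occur → does not occur.
Zone A lost [OR]: Manual path inoperative=not, Reserve zone module stuck=occurs → at least one input occurs → occurs.
Detection loop down [AND]: North heat detector stuck=occurs, Auxiliary pressure switch malfunctions=occurs, #3 agent cylinder is inoperative=occurs → all inputs occur → occurs.
Release chain unavailable [AND]: Zone A lost=occurs, Detection loop down=occurs, #1 discharge nozzle trips=not → not all inputs occur → does not occur.
Agent supply down [OR]: Backup release solenoid fails=not, Manual pull is down=not, Smoke detector 2 offline=not → no input occurs → does not occur.
Fire suppression does not activate [OR]: Release chain unavailable=not, Agent supply down=not, Control panel 2 stuck=not, Primary abort switch 2 offline=not → no input occurs → does not occur.

No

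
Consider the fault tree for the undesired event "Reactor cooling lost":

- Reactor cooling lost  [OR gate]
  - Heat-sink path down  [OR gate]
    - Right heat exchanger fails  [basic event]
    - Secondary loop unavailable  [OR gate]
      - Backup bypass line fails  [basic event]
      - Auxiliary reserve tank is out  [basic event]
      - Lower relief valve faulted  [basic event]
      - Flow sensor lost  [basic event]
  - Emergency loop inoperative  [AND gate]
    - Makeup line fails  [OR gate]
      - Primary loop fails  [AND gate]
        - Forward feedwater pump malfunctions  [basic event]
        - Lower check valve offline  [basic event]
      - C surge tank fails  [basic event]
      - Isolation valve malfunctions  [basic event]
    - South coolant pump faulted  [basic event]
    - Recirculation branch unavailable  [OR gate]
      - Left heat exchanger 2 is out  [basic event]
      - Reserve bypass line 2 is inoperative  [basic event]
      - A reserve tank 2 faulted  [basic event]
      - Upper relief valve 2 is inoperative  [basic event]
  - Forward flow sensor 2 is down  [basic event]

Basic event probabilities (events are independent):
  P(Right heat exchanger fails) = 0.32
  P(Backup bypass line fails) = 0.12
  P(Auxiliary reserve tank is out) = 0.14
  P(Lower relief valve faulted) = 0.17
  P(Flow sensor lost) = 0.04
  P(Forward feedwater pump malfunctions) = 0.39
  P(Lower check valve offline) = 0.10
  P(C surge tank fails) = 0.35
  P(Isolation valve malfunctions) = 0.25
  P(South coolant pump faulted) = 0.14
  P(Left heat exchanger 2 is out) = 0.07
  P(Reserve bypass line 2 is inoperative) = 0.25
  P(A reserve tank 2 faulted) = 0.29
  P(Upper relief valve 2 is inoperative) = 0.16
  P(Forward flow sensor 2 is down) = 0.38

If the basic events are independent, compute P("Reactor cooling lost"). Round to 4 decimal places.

0.7568

P(Secondary loop unavailable) [OR] = 1 − (1−0.12) × (1−0.14) × (1−0.17) × (1−0.04) = 0.396982
P(Heat-sink path down) [OR] = 1 − (1−0.32) × (1−0.396982) = 0.589948
P(Primary loop fails) [AND] = 0.39 × 0.10 = 0.039000
P(Makeup line fails) [OR] = 1 − (1−0.039000) × (1−0.35) × (1−0.25) = 0.531513
P(Recirculation branch unavailable) [OR] = 1 − (1−0.07) × (1−0.25) × (1−0.29) × (1−0.16) = 0.584011
P(Emergency loop inoperative) [AND] = 0.531513 × 0.14 × 0.584011 = 0.043457
P(Reactor cooling lost) [OR] = 1 − (1−0.589948) × (1−0.043457) × (1−0.38) = 0.756816
Rounded to 4 decimal places: P(Reactor cooling lost) ≈ 0.7568.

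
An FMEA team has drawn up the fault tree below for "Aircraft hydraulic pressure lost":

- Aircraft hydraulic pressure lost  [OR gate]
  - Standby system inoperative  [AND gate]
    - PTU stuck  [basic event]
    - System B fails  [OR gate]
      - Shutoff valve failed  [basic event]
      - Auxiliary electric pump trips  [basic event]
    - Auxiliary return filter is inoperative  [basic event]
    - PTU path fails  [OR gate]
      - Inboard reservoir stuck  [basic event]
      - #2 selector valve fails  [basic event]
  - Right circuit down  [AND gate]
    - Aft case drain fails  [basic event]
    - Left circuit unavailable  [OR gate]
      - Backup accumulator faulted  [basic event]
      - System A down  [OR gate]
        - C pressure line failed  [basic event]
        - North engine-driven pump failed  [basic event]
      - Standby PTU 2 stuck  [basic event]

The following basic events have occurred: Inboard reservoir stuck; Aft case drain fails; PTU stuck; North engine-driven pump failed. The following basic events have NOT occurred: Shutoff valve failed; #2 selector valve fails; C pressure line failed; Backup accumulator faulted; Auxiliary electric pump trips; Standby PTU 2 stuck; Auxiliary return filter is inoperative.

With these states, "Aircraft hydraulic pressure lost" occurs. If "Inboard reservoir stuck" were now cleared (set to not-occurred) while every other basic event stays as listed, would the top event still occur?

Counterfactual: set "Inboard reservoir stuck" to not occurred.
System B fails [OR]: Shutoff valve failed=not, Auxiliary electric pump trips=not → no input occurs → does not occur.
PTU path fails [OR]: Inboard reservoir stuck=not, #2 selector valve fails=not → no input occurs → does not occur.
Standby system inoperative [AND]: PTU stuck=occurs, System B fails=not, Auxiliary return filter is inoperative=not, PTU path fails=not → not all inputs occur → does not occur.
System A down [OR]: C pressure line failed=not, North engine-driven pump failed=occurs → at least one input occurs → occurs.
Left circuit unavailable [OR]: Backup accumulator faulted=not, System A down=occurs, Standby PTU 2 stuck=not → at least one input occurs → occurs.
Right circuit down [AND]: Aft case drain fails=occurs, Left circuit unavailable=occurs → all inputs occur → occurs.
Aircraft hydraulic pressure lost [OR]: Standby system inoperative=not, Right circuit down=occurs → at least one input occurs → occurs.

Yes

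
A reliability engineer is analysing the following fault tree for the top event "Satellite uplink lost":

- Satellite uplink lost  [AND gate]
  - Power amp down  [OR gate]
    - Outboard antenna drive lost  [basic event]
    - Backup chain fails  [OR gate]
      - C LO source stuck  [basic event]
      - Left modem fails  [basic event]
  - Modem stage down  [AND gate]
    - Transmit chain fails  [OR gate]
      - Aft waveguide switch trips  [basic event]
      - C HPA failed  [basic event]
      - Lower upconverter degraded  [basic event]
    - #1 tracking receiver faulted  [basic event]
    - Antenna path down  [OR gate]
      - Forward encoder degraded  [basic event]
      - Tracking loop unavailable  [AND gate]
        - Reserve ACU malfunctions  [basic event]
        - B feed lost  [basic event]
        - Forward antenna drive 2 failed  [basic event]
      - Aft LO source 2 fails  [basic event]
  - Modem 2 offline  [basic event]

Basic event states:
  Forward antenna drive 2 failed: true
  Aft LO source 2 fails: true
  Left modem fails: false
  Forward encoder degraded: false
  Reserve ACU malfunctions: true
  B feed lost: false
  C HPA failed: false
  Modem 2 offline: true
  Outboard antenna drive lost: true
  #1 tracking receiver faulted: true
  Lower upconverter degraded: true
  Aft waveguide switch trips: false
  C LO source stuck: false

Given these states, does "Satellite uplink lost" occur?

Yes

Backup chain fails [OR]: C LO source stuck=not, Left modem fails=not → no input occurs → does not occur.
Power amp down [OR]: Outboard antenna drive lost=occurs, Backup chain fails=not → at least one input occurs → occurs.
Transmit chain fails [OR]: Aft waveguide switch trips=not, C HPA failed=not, Lower upconverter degraded=occurs → at least one input occurs → occurs.
Tracking loop unavailable [AND]: Reserve ACU malfunctions=occurs, B feed lost=not, Forward antenna drive 2 failed=occurs → not all inputs occur → does not occur.
Antenna path down [OR]: Forward encoder degraded=not, Tracking loop unavailable=not, Aft LO source 2 fails=occurs → at least one input occurs → occurs.
Modem stage down [AND]: Transmit chain fails=occurs, #1 tracking receiver faulted=occurs, Antenna path down=occurs → all inputs occur → occurs.
Satellite uplink lost [AND]: Power amp down=occurs, Modem stage down=occurs, Modem 2 offline=occurs → all inputs occur → occurs.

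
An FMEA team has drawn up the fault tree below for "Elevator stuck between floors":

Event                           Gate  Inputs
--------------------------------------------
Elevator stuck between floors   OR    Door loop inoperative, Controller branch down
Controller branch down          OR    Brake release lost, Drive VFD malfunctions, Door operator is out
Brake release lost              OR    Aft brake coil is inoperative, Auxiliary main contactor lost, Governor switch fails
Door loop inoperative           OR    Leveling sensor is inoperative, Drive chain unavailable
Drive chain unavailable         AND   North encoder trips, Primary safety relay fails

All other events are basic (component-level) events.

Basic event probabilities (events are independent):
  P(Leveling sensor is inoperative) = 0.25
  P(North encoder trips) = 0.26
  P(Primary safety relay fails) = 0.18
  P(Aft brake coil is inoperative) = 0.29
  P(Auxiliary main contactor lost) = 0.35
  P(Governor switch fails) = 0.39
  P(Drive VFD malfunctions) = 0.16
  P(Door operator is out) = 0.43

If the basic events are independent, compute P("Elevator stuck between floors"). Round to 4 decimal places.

0.9036

P(Drive chain unavailable) [AND] = 0.26 × 0.18 = 0.046800
P(Door loop inoperative) [OR] = 1 − (1−0.25) × (1−0.046800) = 0.285100
P(Brake release lost) [OR] = 1 − (1−0.29) × (1−0.35) × (1−0.39) = 0.718485
P(Controller branch down) [OR] = 1 − (1−0.718485) × (1−0.16) × (1−0.43) = 0.865211
P(Elevator stuck between floors) [OR] = 1 − (1−0.285100) × (1−0.865211) = 0.903639
Rounded to 4 decimal places: P(Elevator stuck between floors) ≈ 0.9036.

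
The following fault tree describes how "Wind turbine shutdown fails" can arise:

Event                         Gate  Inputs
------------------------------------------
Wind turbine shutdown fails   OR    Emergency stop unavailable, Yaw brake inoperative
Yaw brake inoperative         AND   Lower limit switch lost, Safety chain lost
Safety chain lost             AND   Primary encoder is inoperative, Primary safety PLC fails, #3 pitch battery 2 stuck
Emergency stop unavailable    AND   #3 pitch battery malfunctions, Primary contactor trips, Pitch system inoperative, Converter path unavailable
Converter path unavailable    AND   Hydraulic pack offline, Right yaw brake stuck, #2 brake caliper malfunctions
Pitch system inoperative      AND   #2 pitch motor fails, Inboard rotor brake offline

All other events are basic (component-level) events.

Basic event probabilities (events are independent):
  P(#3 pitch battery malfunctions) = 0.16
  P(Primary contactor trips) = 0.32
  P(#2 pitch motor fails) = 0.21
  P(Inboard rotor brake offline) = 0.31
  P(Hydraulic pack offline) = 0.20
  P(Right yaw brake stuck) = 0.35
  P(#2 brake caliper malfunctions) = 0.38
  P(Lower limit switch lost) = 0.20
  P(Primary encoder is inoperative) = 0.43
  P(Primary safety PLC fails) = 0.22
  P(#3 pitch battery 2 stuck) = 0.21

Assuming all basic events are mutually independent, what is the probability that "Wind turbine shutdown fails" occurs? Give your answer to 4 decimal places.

0.0041

P(Pitch system inoperative) [AND] = 0.21 × 0.31 = 0.065100
P(Converter path unavailable) [AND] = 0.20 × 0.35 × 0.38 = 0.026600
P(Emergency stop unavailable) [AND] = 0.16 × 0.32 × 0.065100 × 0.026600 = 0.000089
P(Safety chain lost) [AND] = 0.43 × 0.22 × 0.21 = 0.019866
P(Yaw brake inoperative) [AND] = 0.20 × 0.019866 = 0.003973
P(Wind turbine shutdown fails) [OR] = 1 − (1−0.000089) × (1−0.003973) = 0.004062
Rounded to 4 decimal places: P(Wind turbine shutdown fails) ≈ 0.0041.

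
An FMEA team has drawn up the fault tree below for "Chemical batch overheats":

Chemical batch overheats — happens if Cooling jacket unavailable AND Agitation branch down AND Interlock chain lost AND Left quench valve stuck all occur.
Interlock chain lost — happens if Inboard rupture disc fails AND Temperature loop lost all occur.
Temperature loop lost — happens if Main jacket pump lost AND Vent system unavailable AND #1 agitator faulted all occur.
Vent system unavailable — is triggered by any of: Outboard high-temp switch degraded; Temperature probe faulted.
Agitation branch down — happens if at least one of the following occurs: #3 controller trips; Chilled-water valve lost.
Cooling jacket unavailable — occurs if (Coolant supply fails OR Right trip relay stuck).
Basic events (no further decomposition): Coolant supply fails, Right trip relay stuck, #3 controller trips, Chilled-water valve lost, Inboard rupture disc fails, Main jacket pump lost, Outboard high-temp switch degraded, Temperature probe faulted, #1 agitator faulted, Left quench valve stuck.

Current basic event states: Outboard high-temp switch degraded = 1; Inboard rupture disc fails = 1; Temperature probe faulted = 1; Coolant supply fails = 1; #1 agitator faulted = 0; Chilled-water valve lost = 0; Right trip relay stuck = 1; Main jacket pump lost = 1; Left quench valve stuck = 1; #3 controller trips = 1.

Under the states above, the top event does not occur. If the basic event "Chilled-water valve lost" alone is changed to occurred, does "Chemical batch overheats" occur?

Counterfactual: set "Chilled-water valve lost" to occurred.
Cooling jacket unavailable [OR]: Coolant supply fails=occurs, Right trip relay stuck=occurs → at least one input occurs → occurs.
Agitation branch down [OR]: #3 controller trips=occurs, Chilled-water valve lost=occurs → at least one input occurs → occurs.
Vent system unavailable [OR]: Outboard high-temp switch degraded=occurs, Temperature probe faulted=occurs → at least one input occurs → occurs.
Temperature loop lost [AND]: Main jacket pump lost=occurs, Vent system unavailable=occurs, #1 agitator faulted=not → not all inputs occur → does not occur.
Interlock chain lost [AND]: Inboard rupture disc fails=occurs, Temperature loop lost=not → not all inputs occur → does not occur.
Chemical batch overheats [AND]: Cooling jacket unavailable=occurs, Agitation branch down=occurs, Interlock chain lost=not, Left quench valve stuck=occurs → not all inputs occur → does not occur.

No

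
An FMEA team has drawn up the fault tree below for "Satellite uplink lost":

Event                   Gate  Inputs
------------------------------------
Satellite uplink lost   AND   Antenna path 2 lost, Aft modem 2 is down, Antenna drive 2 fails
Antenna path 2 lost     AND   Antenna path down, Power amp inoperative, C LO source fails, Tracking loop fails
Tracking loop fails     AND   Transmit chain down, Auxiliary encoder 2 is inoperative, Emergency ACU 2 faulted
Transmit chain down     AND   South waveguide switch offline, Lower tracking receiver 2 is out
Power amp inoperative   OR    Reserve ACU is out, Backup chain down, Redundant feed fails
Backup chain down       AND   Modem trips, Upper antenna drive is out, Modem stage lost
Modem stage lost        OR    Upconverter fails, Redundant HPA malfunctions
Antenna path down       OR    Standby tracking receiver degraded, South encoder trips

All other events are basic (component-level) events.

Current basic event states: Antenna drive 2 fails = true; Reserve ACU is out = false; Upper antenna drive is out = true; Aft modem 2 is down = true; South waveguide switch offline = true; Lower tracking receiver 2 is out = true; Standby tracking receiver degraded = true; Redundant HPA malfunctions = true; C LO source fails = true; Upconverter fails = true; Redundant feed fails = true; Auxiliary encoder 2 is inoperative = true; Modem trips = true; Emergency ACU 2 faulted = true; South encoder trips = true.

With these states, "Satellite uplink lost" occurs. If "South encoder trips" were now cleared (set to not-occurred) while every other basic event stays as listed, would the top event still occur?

Yes

Counterfactual: set "South encoder trips" to not occurred.
Antenna path down [OR]: Standby tracking receiver degraded=occurs, South encoder trips=not → at least one input occurs → occurs.
Modem stage lost [OR]: Upconverter fails=occurs, Redundant HPA malfunctions=occurs → at least one input occurs → occurs.
Backup chain down [AND]: Modem trips=occurs, Upper antenna drive is out=occurs, Modem stage lost=occurs → all inputs occur → occurs.
Power amp inoperative [OR]: Reserve ACU is out=not, Backup chain down=occurs, Redundant feed fails=occurs → at least one input occurs → occurs.
Transmit chain down [AND]: South waveguide switch offline=occurs, Lower tracking receiver 2 is out=occurs → all inputs occur → occurs.
Tracking loop fails [AND]: Transmit chain down=occurs, Auxiliary encoder 2 is inoperative=occurs, Emergency ACU 2 faulted=occurs → all inputs occur → occurs.
Antenna path 2 lost [AND]: Antenna path down=occurs, Power amp inoperative=occurs, C LO source fails=occurs, Tracking loop fails=occurs → all inputs occur → occurs.
Satellite uplink lost [AND]: Antenna path 2 lost=occurs, Aft modem 2 is down=occurs, Antenna drive 2 fails=occurs → all inputs occur → occurs.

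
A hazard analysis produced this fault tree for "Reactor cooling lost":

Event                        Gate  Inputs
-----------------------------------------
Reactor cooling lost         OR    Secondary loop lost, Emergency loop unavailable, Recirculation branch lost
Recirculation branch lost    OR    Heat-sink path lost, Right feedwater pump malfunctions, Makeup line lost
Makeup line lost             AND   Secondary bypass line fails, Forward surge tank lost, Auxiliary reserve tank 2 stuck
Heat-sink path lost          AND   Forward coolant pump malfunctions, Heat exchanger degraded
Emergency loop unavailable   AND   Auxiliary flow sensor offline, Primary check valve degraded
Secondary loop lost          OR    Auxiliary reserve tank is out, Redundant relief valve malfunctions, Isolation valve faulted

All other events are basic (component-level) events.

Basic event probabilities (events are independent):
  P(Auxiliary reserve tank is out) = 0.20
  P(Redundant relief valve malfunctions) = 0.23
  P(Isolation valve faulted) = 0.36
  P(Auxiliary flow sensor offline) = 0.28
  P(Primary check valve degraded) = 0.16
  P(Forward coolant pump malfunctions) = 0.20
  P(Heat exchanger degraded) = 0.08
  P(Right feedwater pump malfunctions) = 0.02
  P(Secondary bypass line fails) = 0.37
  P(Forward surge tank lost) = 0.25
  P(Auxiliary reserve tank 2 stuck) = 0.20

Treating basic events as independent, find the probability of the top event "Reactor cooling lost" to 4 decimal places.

P(Secondary loop lost) [OR] = 1 − (1−0.20) × (1−0.23) × (1−0.36) = 0.605760
P(Emergency loop unavailable) [AND] = 0.28 × 0.16 = 0.044800
P(Heat-sink path lost) [AND] = 0.20 × 0.08 = 0.016000
P(Makeup line lost) [AND] = 0.37 × 0.25 × 0.20 = 0.018500
P(Recirculation branch lost) [OR] = 1 − (1−0.016000) × (1−0.02) × (1−0.018500) = 0.053520
P(Reactor cooling lost) [OR] = 1 − (1−0.605760) × (1−0.044800) × (1−0.053520) = 0.643576
Rounded to 4 decimal places: P(Reactor cooling lost) ≈ 0.6436.

0.6436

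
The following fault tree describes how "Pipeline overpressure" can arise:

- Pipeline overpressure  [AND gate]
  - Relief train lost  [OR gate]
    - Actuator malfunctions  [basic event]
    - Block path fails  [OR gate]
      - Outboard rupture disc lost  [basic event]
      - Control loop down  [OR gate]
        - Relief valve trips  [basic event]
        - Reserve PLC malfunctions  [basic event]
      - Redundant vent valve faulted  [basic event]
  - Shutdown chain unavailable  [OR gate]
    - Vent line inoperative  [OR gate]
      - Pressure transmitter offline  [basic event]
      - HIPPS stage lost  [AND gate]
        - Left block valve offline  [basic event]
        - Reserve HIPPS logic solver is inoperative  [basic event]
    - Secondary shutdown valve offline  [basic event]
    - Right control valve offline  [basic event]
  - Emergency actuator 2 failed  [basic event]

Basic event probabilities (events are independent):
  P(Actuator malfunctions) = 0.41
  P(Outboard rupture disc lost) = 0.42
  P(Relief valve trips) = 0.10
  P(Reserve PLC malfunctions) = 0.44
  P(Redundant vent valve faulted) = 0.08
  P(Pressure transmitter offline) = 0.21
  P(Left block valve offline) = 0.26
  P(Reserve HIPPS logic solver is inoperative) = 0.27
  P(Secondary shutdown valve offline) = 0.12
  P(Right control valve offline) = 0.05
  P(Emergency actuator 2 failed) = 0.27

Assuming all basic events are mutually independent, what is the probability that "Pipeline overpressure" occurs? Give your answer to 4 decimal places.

0.0877

P(Control loop down) [OR] = 1 − (1−0.10) × (1−0.44) = 0.496000
P(Block path fails) [OR] = 1 − (1−0.42) × (1−0.496000) × (1−0.08) = 0.731066
P(Relief train lost) [OR] = 1 − (1−0.41) × (1−0.731066) = 0.841329
P(HIPPS stage lost) [AND] = 0.26 × 0.27 = 0.070200
P(Vent line inoperative) [OR] = 1 − (1−0.21) × (1−0.070200) = 0.265458
P(Shutdown chain unavailable) [OR] = 1 − (1−0.265458) × (1−0.12) × (1−0.05) = 0.385923
P(Pipeline overpressure) [AND] = 0.841329 × 0.385923 × 0.27 = 0.087666
Rounded to 4 decimal places: P(Pipeline overpressure) ≈ 0.0877.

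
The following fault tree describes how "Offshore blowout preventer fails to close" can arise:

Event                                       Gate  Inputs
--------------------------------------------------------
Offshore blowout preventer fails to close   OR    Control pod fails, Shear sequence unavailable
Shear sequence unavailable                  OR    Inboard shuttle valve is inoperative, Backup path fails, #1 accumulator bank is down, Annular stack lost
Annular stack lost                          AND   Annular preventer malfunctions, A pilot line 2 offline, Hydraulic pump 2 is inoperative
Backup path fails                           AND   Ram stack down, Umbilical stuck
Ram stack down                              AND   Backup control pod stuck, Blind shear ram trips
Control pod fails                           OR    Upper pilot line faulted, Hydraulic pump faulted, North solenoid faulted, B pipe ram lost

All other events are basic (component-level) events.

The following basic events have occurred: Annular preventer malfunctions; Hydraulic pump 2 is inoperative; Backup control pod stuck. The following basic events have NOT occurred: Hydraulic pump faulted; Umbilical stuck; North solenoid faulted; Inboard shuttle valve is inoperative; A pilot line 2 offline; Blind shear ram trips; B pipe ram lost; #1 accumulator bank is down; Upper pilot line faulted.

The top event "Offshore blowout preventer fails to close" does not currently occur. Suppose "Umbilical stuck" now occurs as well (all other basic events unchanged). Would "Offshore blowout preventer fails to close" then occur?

No

Counterfactual: set "Umbilical stuck" to occurred.
Control pod fails [OR]: Upper pilot line faulted=not, Hydraulic pump faulted=not, North solenoid faulted=not, B pipe ram lost=not → no input occurs → does not occur.
Ram stack down [AND]: Backup control pod stuck=occurs, Blind shear ram trips=not → not all inputs occur → does not occur.
Backup path fails [AND]: Ram stack down=not, Umbilical stuck=occurs → not all inputs occur → does not occur.
Annular stack lost [AND]: Annular preventer malfunctions=occurs, A pilot line 2 offline=not, Hydraulic pump 2 is inoperative=occurs → not all inputs occur → does not occur.
Shear sequence unavailable [OR]: Inboard shuttle valve is inoperative=not, Backup path fails=not, #1 accumulator bank is down=not, Annular stack lost=not → no input occurs → does not occur.
Offshore blowout preventer fails to close [OR]: Control pod fails=not, Shear sequence unavailable=not → no input occurs → does not occur.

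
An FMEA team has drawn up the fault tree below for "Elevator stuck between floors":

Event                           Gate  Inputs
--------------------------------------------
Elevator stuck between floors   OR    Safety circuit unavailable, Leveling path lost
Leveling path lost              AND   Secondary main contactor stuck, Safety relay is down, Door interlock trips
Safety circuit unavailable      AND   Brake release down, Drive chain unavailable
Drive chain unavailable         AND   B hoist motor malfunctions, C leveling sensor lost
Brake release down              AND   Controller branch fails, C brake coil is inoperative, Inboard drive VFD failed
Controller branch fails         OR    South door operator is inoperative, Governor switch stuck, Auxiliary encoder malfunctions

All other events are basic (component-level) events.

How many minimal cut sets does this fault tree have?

Controller branch fails [OR]: union of children's cut sets → 3 cut set(s).
Brake release down [AND]: one cut set from each child combined → 3 × 1 × 1 = 3 cut set(s).
Drive chain unavailable [AND]: one cut set from each child combined → 1 × 1 = 1 cut set(s).
Safety circuit unavailable [AND]: one cut set from each child combined → 3 × 1 = 3 cut set(s).
Leveling path lost [AND]: one cut set from each child combined → 1 × 1 × 1 = 1 cut set(s).
Elevator stuck between floors [OR]: union of children's cut sets → 4 cut set(s).
Minimal cut sets: {B hoist motor malfunctions, C brake coil is inoperative, C leveling sensor lost, Inboard drive VFD failed, South door operator is inoperative}; {B hoist motor malfunctions, C brake coil is inoperative, C leveling sensor lost, Governor switch stuck, Inboard drive VFD failed}; {Auxiliary encoder malfunctions, B hoist motor malfunctions, C brake coil is inoperative, C leveling sensor lost, Inboard drive VFD failed}; {Door interlock trips, Safety relay is down, Secondary main contactor stuck}.

4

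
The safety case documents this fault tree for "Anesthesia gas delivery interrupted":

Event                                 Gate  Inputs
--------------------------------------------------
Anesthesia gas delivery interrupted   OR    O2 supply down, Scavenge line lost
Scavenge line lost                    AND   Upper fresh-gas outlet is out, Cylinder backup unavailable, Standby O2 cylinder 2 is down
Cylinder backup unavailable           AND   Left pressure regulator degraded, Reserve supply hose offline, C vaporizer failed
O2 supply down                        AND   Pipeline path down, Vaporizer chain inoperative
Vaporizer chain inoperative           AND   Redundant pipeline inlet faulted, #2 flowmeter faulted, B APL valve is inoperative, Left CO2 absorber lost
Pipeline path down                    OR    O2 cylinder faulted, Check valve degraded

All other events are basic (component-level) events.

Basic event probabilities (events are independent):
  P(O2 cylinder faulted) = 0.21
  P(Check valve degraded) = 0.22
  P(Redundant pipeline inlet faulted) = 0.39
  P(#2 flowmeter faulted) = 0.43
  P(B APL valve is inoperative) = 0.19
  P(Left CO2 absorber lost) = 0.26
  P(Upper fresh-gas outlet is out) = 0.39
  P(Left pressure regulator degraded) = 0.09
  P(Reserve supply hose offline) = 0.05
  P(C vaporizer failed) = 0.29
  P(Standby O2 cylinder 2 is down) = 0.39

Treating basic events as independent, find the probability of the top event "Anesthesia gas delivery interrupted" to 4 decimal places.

P(Pipeline path down) [OR] = 1 − (1−0.21) × (1−0.22) = 0.383800
P(Vaporizer chain inoperative) [AND] = 0.39 × 0.43 × 0.19 × 0.26 = 0.008284
P(O2 supply down) [AND] = 0.383800 × 0.008284 = 0.003179
P(Cylinder backup unavailable) [AND] = 0.09 × 0.05 × 0.29 = 0.001305
P(Scavenge line lost) [AND] = 0.39 × 0.001305 × 0.39 = 0.000198
P(Anesthesia gas delivery interrupted) [OR] = 1 − (1−0.003179) × (1−0.000198) = 0.003376
Rounded to 4 decimal places: P(Anesthesia gas delivery interrupted) ≈ 0.0034.

0.0034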